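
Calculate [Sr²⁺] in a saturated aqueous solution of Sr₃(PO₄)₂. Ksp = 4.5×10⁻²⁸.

4.0×10⁻⁶ M

Sr₃(PO₄)₂(s) ⇌ 3 Sr²⁺(aq) + 2 PO₄³⁻(aq)
For each mole of Sr₃(PO₄)₂ that dissolves per liter, [Sr²⁺] = 3s and [PO₄³⁻] = 2s; let s denote this solubility.
Ksp = [Sr²⁺]^3[PO₄³⁻]^2 = (3s)^3 · (2s)^2 = 108s^5 = 4.5×10⁻²⁸
s = 1.3×10⁻⁶ mol/L
[Sr²⁺] = 3s = 4.0×10⁻⁶ mol/L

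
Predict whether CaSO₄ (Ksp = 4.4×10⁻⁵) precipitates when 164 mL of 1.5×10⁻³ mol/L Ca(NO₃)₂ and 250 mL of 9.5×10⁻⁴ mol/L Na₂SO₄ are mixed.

No

The combined volume is 414 mL.
[Ca²⁺] = (1.5×10⁻³)(164)/414 = 5.9×10⁻⁴ mol/L
[SO₄²⁻] = (9.5×10⁻⁴)(250)/414 = 5.7×10⁻⁴ mol/L
Q = [Ca²⁺][SO₄²⁻] = 3.4×10⁻⁷
Q < Ksp (3.4×10⁻⁷ vs 4.4×10⁻⁵); the solution remains unsaturated and no precipitate forms.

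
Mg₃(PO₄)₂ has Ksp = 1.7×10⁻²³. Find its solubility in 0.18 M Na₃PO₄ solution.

Mg₃(PO₄)₂(s) ⇌ 3 Mg²⁺(aq) + 2 PO₄³⁻(aq)
The solution already contains PO₄³⁻ at 0.18 M. Let s be the molar solubility of Mg₃(PO₄)₂.
[PO₄³⁻] ≈ 0.18 M (common ion dominates); [Mg²⁺] = 3s.
Ksp = [Mg²⁺]^3[PO₄³⁻]^2 = (3s)^3(0.18)^2
(3s)^3 = 1.7×10⁻²³ / (0.18)^2 = 5.2×10⁻²²
s = 2.7×10⁻⁸ M

2.7×10⁻⁸ M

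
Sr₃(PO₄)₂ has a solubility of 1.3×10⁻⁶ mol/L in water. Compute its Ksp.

Sr₃(PO₄)₂(s) ⇌ 3 Sr²⁺(aq) + 2 PO₄³⁻(aq)
If s mol/L of Sr₃(PO₄)₂ dissolves, [Sr²⁺] = 3s and [PO₄³⁻] = 2s.
Ksp = [Sr²⁺]^3[PO₄³⁻]^2 = (3s)^3 · (2s)^2 = 108s^5
Ksp = 108 × (1.3×10⁻⁶)^5 = 4.0×10⁻²⁸

Ksp = 4.0×10⁻²⁸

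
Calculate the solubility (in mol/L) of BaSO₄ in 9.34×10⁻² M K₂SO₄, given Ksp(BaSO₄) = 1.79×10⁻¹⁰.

1.92×10⁻⁹ M

BaSO₄(s) ⇌ Ba²⁺(aq) + SO₄²⁻(aq)
The solution already contains SO₄²⁻ at 9.34×10⁻² M. Let s be the molar solubility of BaSO₄.
[SO₄²⁻] ≈ 9.34×10⁻² M (common ion dominates); [Ba²⁺] = s.
Ksp = [Ba²⁺][SO₄²⁻] = s(9.34×10⁻²)
s = 1.79×10⁻¹⁰ / (9.34×10⁻²) = 1.92×10⁻⁹
s = 1.92×10⁻⁹ M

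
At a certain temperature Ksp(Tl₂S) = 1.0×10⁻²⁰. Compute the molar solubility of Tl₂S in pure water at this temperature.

1.4×10⁻⁷ M

Tl₂S(s) ⇌ 2 Tl⁺(aq) + S²⁻(aq)
Call the molar solubility s, so that [Tl⁺] = 2s and [S²⁻] = s.
Ksp = [Tl⁺]^2[S²⁻] = (2s)^2 · s = 4s^3
4s^3 = 1.0×10⁻²⁰  ⇒  s^3 = 2.5×10⁻²¹
s = (2.5×10⁻²¹)^(1/3) = 1.4×10⁻⁷ M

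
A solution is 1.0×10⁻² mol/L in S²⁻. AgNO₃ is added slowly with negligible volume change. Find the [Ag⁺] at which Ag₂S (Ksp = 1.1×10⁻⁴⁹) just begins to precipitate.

3.3×10⁻²⁴ M

Precipitation begins when Q = Ksp.
Ag₂S(s) ⇌ 2 Ag⁺(aq) + S²⁻(aq)
Ksp = [Ag⁺]^2[S²⁻] = [Ag⁺]^2(1.0×10⁻²)
[Ag⁺]^2 = 1.1×10⁻⁴⁹ / (1.0×10⁻²) = 1.1×10⁻⁴⁷
[Ag⁺] = 3.3×10⁻²⁴ mol/L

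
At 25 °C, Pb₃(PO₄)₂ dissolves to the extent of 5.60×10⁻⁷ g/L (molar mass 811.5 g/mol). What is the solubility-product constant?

s = (5.60×10⁻⁷ g L⁻¹)/(811.5 g mol⁻¹) = 6.9008×10⁻¹⁰ M
Pb₃(PO₄)₂(s) ⇌ 3 Pb²⁺(aq) + 2 PO₄³⁻(aq)
If s mol/L of Pb₃(PO₄)₂ dissolves, [Pb²⁺] = 3s and [PO₄³⁻] = 2s.
Ksp = [Pb²⁺]^3[PO₄³⁻]^2 = (3s)^3 · (2s)^2 = 108s^5
Ksp = 108 × (6.9008×10⁻¹⁰)^5 = 1.69×10⁻⁴⁴

Ksp = 1.69×10⁻⁴⁴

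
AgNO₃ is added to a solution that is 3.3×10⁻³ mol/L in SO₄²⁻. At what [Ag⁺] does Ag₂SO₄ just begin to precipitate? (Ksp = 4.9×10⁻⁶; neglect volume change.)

3.9×10⁻² M

Precipitation begins when Q = Ksp.
Ag₂SO₄(s) ⇌ 2 Ag⁺(aq) + SO₄²⁻(aq)
Ksp = [Ag⁺]^2[SO₄²⁻] = [Ag⁺]^2(3.3×10⁻³)
[Ag⁺]^2 = 4.9×10⁻⁶ / (3.3×10⁻³) = 1.5×10⁻³
[Ag⁺] = 3.9×10⁻² mol/L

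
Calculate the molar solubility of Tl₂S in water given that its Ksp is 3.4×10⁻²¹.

9.5×10⁻⁸ M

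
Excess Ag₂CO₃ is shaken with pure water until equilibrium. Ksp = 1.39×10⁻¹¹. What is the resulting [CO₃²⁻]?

Ag₂CO₃(s) ⇌ 2 Ag⁺(aq) + CO₃²⁻(aq)
With molar solubility s: [Ag⁺] = 2s, [CO₃²⁻] = s.
Ksp = [Ag⁺]^2[CO₃²⁻] = (2s)^2 · s = 4s^3 = 1.39×10⁻¹¹
s = 1.51×10⁻⁴ M
[CO₃²⁻] = s = 1.51×10⁻⁴ M

1.51×10⁻⁴ M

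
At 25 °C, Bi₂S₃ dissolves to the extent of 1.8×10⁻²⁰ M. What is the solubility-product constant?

Ksp = 2.0×10⁻⁹⁷

Bi₂S₃(s) ⇌ 2 Bi³⁺(aq) + 3 S²⁻(aq)
Let s be the molar solubility. Then [Bi³⁺] = 2s and [S²⁻] = 3s.
Ksp = [Bi³⁺]^2[S²⁻]^3 = (2s)^2 · (3s)^3 = 108s^5
Ksp = 108 × (1.8×10⁻²⁰)^5 = 2.0×10⁻⁹⁷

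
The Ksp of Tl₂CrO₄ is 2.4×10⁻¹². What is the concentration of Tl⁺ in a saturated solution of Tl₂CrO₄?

1.7×10⁻⁴ M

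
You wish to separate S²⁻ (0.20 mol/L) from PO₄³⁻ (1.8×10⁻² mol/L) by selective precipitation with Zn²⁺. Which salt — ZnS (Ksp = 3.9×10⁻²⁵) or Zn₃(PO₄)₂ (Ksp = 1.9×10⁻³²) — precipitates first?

The threshold for precipitation is Q = Ksp.
For ZnS: [Zn²⁺] = (Ksp/[S²⁻]) = 2.0×10⁻²⁴ mol/L
For Zn₃(PO₄)₂: [Zn²⁺] = (Ksp/[PO₄³⁻]^2)^(1/3) = 3.9×10⁻¹⁰ mol/L
Since ZnS needs less Zn²⁺ to reach saturation, it precipitates first.

ZnS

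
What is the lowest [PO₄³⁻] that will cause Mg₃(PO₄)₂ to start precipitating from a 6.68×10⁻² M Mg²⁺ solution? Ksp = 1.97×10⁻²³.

Precipitation begins when Q = Ksp.
Mg₃(PO₄)₂(s) ⇌ 3 Mg²⁺(aq) + 2 PO₄³⁻(aq)
Ksp = [Mg²⁺]^3[PO₄³⁻]^2 = [PO₄³⁻]^2(6.68×10⁻²)^3
[PO₄³⁻]^2 = 1.97×10⁻²³ / (6.68×10⁻²)^3 = 6.61×10⁻²⁰
[PO₄³⁻] = 2.57×10⁻¹⁰ M

2.57×10⁻¹⁰ M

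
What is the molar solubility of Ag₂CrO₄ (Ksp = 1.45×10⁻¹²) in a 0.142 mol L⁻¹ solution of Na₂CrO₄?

1.60×10⁻⁶ M

Ag₂CrO₄(s) ⇌ 2 Ag⁺(aq) + CrO₄²⁻(aq)
Let s be the solubility of Ag₂CrO₄ here. The common ion gives [CrO₄²⁻] ≈ 0.142 mol L⁻¹, and [Ag⁺] = 2s.
Ksp = [Ag⁺]^2[CrO₄²⁻] = (2s)^2(0.142)
(2s)^2 = 1.45×10⁻¹² / (0.142) = 1.02×10⁻¹¹
s = 1.60×10⁻⁶ mol L⁻¹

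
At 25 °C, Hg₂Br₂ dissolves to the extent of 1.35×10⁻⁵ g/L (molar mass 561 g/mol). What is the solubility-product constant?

Molar solubility s = (1.35×10⁻⁵ g/L) / (561 g/mol) = 2.4064×10⁻⁸ mol/L
Hg₂Br₂(s) ⇌ Hg₂²⁺(aq) + 2 Br⁻(aq)
For each mole of Hg₂Br₂ that dissolves per liter, [Hg₂²⁺] = s and [Br⁻] = 2s; let s denote this solubility.
Ksp = [Hg₂²⁺][Br⁻]^2 = s · (2s)^2 = 4s^3
Ksp = 4 × (2.4064×10⁻⁸)^3 = 5.57×10⁻²³

Ksp = 5.57×10⁻²³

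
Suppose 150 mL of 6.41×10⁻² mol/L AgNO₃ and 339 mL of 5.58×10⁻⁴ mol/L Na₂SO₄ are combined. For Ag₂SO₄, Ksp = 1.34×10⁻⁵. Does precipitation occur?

After mixing, V = 150 mL + 339 mL = 489 mL.
[Ag⁺] = (6.41×10⁻²)(150)/489 = 1.97×10⁻² mol/L
[SO₄²⁻] = (5.58×10⁻⁴)(339)/489 = 3.87×10⁻⁴ mol/L
Q = [Ag⁺]^2[SO₄²⁻] = 1.50×10⁻⁷
Since Q (1.50×10⁻⁷) is less than Ksp (1.34×10⁻⁵), no Ag₂SO₄ precipitates.

No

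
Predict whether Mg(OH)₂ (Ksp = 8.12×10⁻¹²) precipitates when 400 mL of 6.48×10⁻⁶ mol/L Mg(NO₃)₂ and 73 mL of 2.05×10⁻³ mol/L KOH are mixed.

No

The combined volume is 473 mL.
[Mg²⁺] = (6.48×10⁻⁶)(400)/473 = 5.48×10⁻⁶ mol/L
[OH⁻] = (2.05×10⁻³)(73)/473 = 3.16×10⁻⁴ mol/L
Q = [Mg²⁺][OH⁻]^2 = 5.49×10⁻¹³
Q = 5.49×10⁻¹³ < Ksp = 8.12×10⁻¹², so the solution is unsaturated and no precipitate forms.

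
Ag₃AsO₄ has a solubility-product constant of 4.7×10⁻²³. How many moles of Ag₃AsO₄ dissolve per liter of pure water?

1.1×10⁻⁶ M

Ag₃AsO₄(s) ⇌ 3 Ag⁺(aq) + AsO₄³⁻(aq)
Let s be the molar solubility. Then [Ag⁺] = 3s and [AsO₄³⁻] = s.
Ksp = [Ag⁺]^3[AsO₄³⁻] = (3s)^3 · s = 27s^4
27s^4 = 4.7×10⁻²³  ⇒  s^4 = 1.7×10⁻²⁴
Taking the 4th root, s = 1.1×10⁻⁶ mol L⁻¹.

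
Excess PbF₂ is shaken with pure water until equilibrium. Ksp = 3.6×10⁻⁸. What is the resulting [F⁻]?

4.2×10⁻³ M

PbF₂(s) ⇌ Pb²⁺(aq) + 2 F⁻(aq)
For each mole of PbF₂ that dissolves per liter, [Pb²⁺] = s and [F⁻] = 2s; let s denote this solubility.
Ksp = [Pb²⁺][F⁻]^2 = s · (2s)^2 = 4s^3 = 3.6×10⁻⁸
s = 2.1×10⁻³ mol/L
[F⁻] = 2s = 4.2×10⁻³ mol/L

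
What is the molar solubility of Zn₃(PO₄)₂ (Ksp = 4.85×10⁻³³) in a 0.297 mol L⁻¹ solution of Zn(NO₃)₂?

2.15×10⁻¹⁶ M

Zn₃(PO₄)₂(s) ⇌ 3 Zn²⁺(aq) + 2 PO₄³⁻(aq)
The solution already contains Zn²⁺ at 0.297 mol L⁻¹. Let s be the molar solubility of Zn₃(PO₄)₂.
[Zn²⁺] ≈ 0.297 mol L⁻¹ (common ion dominates); [PO₄³⁻] = 2s.
Ksp = [Zn²⁺]^3[PO₄³⁻]^2 = (0.297)^3(2s)^2
(2s)^2 = 4.85×10⁻³³ / (0.297)^3 = 1.85×10⁻³¹
s = 2.15×10⁻¹⁶ mol L⁻¹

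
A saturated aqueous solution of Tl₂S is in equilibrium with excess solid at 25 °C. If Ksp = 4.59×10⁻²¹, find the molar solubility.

1.05×10⁻⁷ M

Tl₂S(s) ⇌ 2 Tl⁺(aq) + S²⁻(aq)
Let s be the molar solubility. Then [Tl⁺] = 2s and [S²⁻] = s.
Ksp = [Tl⁺]^2[S²⁻] = (2s)^2 · s = 4s^3
4s^3 = 4.59×10⁻²¹  ⇒  s^3 = 1.15×10⁻²¹
s = (1.15×10⁻²¹)^(1/3) = 1.05×10⁻⁷ mol L⁻¹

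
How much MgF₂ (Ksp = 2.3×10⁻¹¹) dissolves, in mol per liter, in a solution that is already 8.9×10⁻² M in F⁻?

2.9×10⁻⁹ M

MgF₂(s) ⇌ Mg²⁺(aq) + 2 F⁻(aq)
Let s be the solubility of MgF₂ here. The common ion gives [F⁻] ≈ 8.9×10⁻² M, and [Mg²⁺] = s.
Ksp = [Mg²⁺][F⁻]^2 = s(8.9×10⁻²)^2
s = 2.3×10⁻¹¹ / (8.9×10⁻²)^2 = 2.9×10⁻⁹
s = 2.9×10⁻⁹ M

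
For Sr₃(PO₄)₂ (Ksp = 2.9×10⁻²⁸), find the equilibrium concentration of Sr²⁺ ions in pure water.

Sr₃(PO₄)₂(s) ⇌ 3 Sr²⁺(aq) + 2 PO₄³⁻(aq)
With molar solubility s: [Sr²⁺] = 3s, [PO₄³⁻] = 2s.
Ksp = [Sr²⁺]^3[PO₄³⁻]^2 = (3s)^3 · (2s)^2 = 108s^5 = 2.9×10⁻²⁸
s = 1.2×10⁻⁶ M
[Sr²⁺] = 3s = 3.7×10⁻⁶ M

3.7×10⁻⁶ M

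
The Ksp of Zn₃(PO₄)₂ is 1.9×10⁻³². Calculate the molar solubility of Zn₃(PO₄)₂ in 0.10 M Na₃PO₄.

4.1×10⁻¹¹ M

Zn₃(PO₄)₂(s) ⇌ 3 Zn²⁺(aq) + 2 PO₄³⁻(aq)
With PO₄³⁻ already at 0.10 M and s small, take [PO₄³⁻] ≈ 0.10 M and [Zn²⁺] = 3s.
Ksp = [Zn²⁺]^3[PO₄³⁻]^2 = (3s)^3(0.10)^2
(3s)^3 = 1.9×10⁻³² / (0.10)^2 = 1.9×10⁻³⁰
s = 4.1×10⁻¹¹ M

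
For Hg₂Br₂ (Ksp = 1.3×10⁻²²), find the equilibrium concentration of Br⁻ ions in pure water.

6.4×10⁻⁸ M

Hg₂Br₂(s) ⇌ Hg₂²⁺(aq) + 2 Br⁻(aq)
With molar solubility s: [Hg₂²⁺] = s, [Br⁻] = 2s.
Ksp = [Hg₂²⁺][Br⁻]^2 = s · (2s)^2 = 4s^3 = 1.3×10⁻²²
s = 3.2×10⁻⁸ mol/L
[Br⁻] = 2s = 6.4×10⁻⁸ mol/L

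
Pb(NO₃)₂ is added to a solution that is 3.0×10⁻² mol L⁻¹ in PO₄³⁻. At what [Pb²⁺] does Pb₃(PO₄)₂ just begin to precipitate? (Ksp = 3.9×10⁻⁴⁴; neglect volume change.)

3.5×10⁻¹⁴ M

Each salt precipitates once Q = Ksp for that salt.
Pb₃(PO₄)₂(s) ⇌ 3 Pb²⁺(aq) + 2 PO₄³⁻(aq)
Ksp = [Pb²⁺]^3[PO₄³⁻]^2 = [Pb²⁺]^3(3.0×10⁻²)^2
[Pb²⁺]^3 = 3.9×10⁻⁴⁴ / (3.0×10⁻²)^2 = 4.3×10⁻⁴¹
[Pb²⁺] = 3.5×10⁻¹⁴ mol L⁻¹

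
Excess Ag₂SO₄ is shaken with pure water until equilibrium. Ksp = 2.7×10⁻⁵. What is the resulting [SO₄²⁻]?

1.9×10⁻² M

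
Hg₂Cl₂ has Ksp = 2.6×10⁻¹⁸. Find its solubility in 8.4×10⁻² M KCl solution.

3.7×10⁻¹⁶ M

Hg₂Cl₂(s) ⇌ Hg₂²⁺(aq) + 2 Cl⁻(aq)
With Cl⁻ already at 8.4×10⁻² M and s small, take [Cl⁻] ≈ 8.4×10⁻² M and [Hg₂²⁺] = s.
Ksp = [Hg₂²⁺][Cl⁻]^2 = s(8.4×10⁻²)^2
s = 2.6×10⁻¹⁸ / (8.4×10⁻²)^2 = 3.7×10⁻¹⁶
s = 3.7×10⁻¹⁶ M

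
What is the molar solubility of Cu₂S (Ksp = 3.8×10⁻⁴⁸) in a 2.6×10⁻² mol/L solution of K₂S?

Cu₂S(s) ⇌ 2 Cu⁺(aq) + S²⁻(aq)
Let s be the solubility of Cu₂S here. The common ion gives [S²⁻] ≈ 2.6×10⁻² mol/L, and [Cu⁺] = 2s.
Ksp = [Cu⁺]^2[S²⁻] = (2s)^2(2.6×10⁻²)
(2s)^2 = 3.8×10⁻⁴⁸ / (2.6×10⁻²) = 1.5×10⁻⁴⁶
s = 6.0×10⁻²⁴ mol/L

6.0×10⁻²⁴ M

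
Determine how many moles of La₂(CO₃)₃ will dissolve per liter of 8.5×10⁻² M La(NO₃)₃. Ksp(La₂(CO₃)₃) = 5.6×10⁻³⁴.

La₂(CO₃)₃(s) ⇌ 2 La³⁺(aq) + 3 CO₃²⁻(aq)
La³⁺ is already present at 8.5×10⁻² M. If s mol/L of La₂(CO₃)₃ dissolves, [CO₃²⁻] = 3s while [La³⁺] ≈ 8.5×10⁻² M.
Ksp = [La³⁺]^2[CO₃²⁻]^3 = (8.5×10⁻²)^2(3s)^3
(3s)^3 = 5.6×10⁻³⁴ / (8.5×10⁻²)^2 = 7.8×10⁻³²
s = 1.4×10⁻¹¹ M

1.4×10⁻¹¹ M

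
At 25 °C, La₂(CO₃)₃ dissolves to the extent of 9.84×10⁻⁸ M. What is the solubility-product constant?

La₂(CO₃)₃(s) ⇌ 2 La³⁺(aq) + 3 CO₃²⁻(aq)
If s mol/L of La₂(CO₃)₃ dissolves, [La³⁺] = 2s and [CO₃²⁻] = 3s.
Ksp = [La³⁺]^2[CO₃²⁻]^3 = (2s)^2 · (3s)^3 = 108s^5
Ksp = 108 × (9.84×10⁻⁸)^5 = 9.96×10⁻³⁴

Ksp = 9.96×10⁻³⁴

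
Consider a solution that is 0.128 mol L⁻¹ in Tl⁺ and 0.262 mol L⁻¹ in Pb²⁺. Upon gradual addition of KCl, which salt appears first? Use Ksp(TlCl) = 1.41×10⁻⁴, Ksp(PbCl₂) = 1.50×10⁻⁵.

Precipitation begins when Q = Ksp.
For TlCl: [Cl⁻] = (Ksp/[Tl⁺]) = 1.10×10⁻³ mol L⁻¹
For PbCl₂: [Cl⁻] = (Ksp/[Pb²⁺])^(1/2) = 7.57×10⁻³ mol L⁻¹
TlCl requires the lower [Cl⁻], so it precipitates first.

TlCl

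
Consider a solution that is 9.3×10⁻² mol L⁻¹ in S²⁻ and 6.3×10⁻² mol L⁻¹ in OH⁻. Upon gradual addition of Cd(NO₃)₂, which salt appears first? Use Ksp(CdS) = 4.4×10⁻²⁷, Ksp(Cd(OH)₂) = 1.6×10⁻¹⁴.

A salt starts to precipitate once the ion product Q reaches its Ksp.
For CdS: [Cd²⁺] = (Ksp/[S²⁻]) = 4.7×10⁻²⁶ mol L⁻¹
For Cd(OH)₂: [Cd²⁺] = (Ksp/[OH⁻]^2) = 4.0×10⁻¹² mol L⁻¹
The smaller threshold [Cd²⁺] is reached first, so CdS precipitates first.

CdS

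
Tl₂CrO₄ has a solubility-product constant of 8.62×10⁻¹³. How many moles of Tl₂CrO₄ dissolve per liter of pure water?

Tl₂CrO₄(s) ⇌ 2 Tl⁺(aq) + CrO₄²⁻(aq)
Let s be the molar solubility. Then [Tl⁺] = 2s and [CrO₄²⁻] = s.
Ksp = [Tl⁺]^2[CrO₄²⁻] = (2s)^2 · s = 4s^3
4s^3 = 8.62×10⁻¹³  ⇒  s^3 = 2.16×10⁻¹³
s = (2.16×10⁻¹³)^(1/3) = 6.00×10⁻⁵ M

6.00×10⁻⁵ M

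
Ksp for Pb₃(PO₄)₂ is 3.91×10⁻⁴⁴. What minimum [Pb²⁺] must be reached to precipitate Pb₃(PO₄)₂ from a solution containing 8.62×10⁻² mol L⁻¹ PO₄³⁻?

Precipitation of each salt begins when its ion product equals Ksp.
Pb₃(PO₄)₂(s) ⇌ 3 Pb²⁺(aq) + 2 PO₄³⁻(aq)
Ksp = [Pb²⁺]^3[PO₄³⁻]^2 = [Pb²⁺]^3(8.62×10⁻²)^2
[Pb²⁺]^3 = 3.91×10⁻⁴⁴ / (8.62×10⁻²)^2 = 5.26×10⁻⁴²
[Pb²⁺] = 1.74×10⁻¹⁴ mol L⁻¹

1.74×10⁻¹⁴ M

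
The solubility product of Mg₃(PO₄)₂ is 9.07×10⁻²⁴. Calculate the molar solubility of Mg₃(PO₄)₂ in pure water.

9.66×10⁻⁶ M

Mg₃(PO₄)₂(s) ⇌ 3 Mg²⁺(aq) + 2 PO₄³⁻(aq)
With molar solubility s: [Mg²⁺] = 3s, [PO₄³⁻] = 2s.
Ksp = [Mg²⁺]^3[PO₄³⁻]^2 = (3s)^3 · (2s)^2 = 108s^5
108s^5 = 9.07×10⁻²⁴  ⇒  s^5 = 8.40×10⁻²⁶
Taking the 5th root, s = 9.66×10⁻⁶ mol L⁻¹.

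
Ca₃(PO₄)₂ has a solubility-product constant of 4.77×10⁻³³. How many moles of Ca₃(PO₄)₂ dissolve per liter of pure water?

1.35×10⁻⁷ M

Ca₃(PO₄)₂(s) ⇌ 3 Ca²⁺(aq) + 2 PO₄³⁻(aq)
With molar solubility s: [Ca²⁺] = 3s, [PO₄³⁻] = 2s.
Ksp = [Ca²⁺]^3[PO₄³⁻]^2 = (3s)^3 · (2s)^2 = 108s^5
108s^5 = 4.77×10⁻³³  ⇒  s^5 = 4.42×10⁻³⁵
s = 1.35×10⁻⁷ M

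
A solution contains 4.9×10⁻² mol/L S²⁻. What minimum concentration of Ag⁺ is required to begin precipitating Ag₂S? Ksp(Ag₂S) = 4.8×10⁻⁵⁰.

9.9×10⁻²⁵ M

Precipitation of each salt begins when its ion product equals Ksp.
Ag₂S(s) ⇌ 2 Ag⁺(aq) + S²⁻(aq)
Ksp = [Ag⁺]^2[S²⁻] = [Ag⁺]^2(4.9×10⁻²)
[Ag⁺]^2 = 4.8×10⁻⁵⁰ / (4.9×10⁻²) = 9.8×10⁻⁴⁹
[Ag⁺] = 9.9×10⁻²⁵ mol/L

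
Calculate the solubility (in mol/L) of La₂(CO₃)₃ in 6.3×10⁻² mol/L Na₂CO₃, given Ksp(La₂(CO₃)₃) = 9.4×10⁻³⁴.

9.7×10⁻¹⁶ M

La₂(CO₃)₃(s) ⇌ 2 La³⁺(aq) + 3 CO₃²⁻(aq)
Let s be the solubility of La₂(CO₃)₃ here. The common ion gives [CO₃²⁻] ≈ 6.3×10⁻² mol/L, and [La³⁺] = 2s.
Ksp = [La³⁺]^2[CO₃²⁻]^3 = (2s)^2(6.3×10⁻²)^3
(2s)^2 = 9.4×10⁻³⁴ / (6.3×10⁻²)^3 = 3.8×10⁻³⁰
s = 9.7×10⁻¹⁶ mol/L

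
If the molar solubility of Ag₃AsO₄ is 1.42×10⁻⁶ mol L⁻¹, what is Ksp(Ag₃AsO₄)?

Ag₃AsO₄(s) ⇌ 3 Ag⁺(aq) + AsO₄³⁻(aq)
For each mole of Ag₃AsO₄ that dissolves per liter, [Ag⁺] = 3s and [AsO₄³⁻] = s; let s denote this solubility.
Ksp = [Ag⁺]^3[AsO₄³⁻] = (3s)^3 · s = 27s^4
Ksp = 27 × (1.42×10⁻⁶)^4 = 1.10×10⁻²²

Ksp = 1.10×10⁻²²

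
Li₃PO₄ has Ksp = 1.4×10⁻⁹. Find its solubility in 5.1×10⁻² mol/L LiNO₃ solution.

1.1×10⁻⁵ M

Li₃PO₄(s) ⇌ 3 Li⁺(aq) + PO₄³⁻(aq)
Let s be the solubility of Li₃PO₄ here. The common ion gives [Li⁺] ≈ 5.1×10⁻² mol/L, and [PO₄³⁻] = s.
Ksp = [Li⁺]^3[PO₄³⁻] = (5.1×10⁻²)^3s
s = 1.4×10⁻⁹ / (5.1×10⁻²)^3 = 1.1×10⁻⁵
s = 1.1×10⁻⁵ mol/L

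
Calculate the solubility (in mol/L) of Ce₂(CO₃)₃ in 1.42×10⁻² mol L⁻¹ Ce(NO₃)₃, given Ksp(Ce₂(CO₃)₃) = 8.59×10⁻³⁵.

2.51×10⁻¹¹ M

Ce₂(CO₃)₃(s) ⇌ 2 Ce³⁺(aq) + 3 CO₃²⁻(aq)
Let s be the solubility of Ce₂(CO₃)₃ here. The common ion gives [Ce³⁺] ≈ 1.42×10⁻² mol L⁻¹, and [CO₃²⁻] = 3s.
Ksp = [Ce³⁺]^2[CO₃²⁻]^3 = (1.42×10⁻²)^2(3s)^3
(3s)^3 = 8.59×10⁻³⁵ / (1.42×10⁻²)^2 = 4.26×10⁻³¹
s = 2.51×10⁻¹¹ mol L⁻¹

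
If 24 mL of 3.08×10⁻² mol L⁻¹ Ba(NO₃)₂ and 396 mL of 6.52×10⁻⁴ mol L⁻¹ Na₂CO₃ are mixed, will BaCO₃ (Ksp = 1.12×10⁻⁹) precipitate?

Yes

After mixing, V = 24 mL + 396 mL = 420 mL.
[Ba²⁺] = (3.08×10⁻²)(24)/420 = 1.76×10⁻³ mol L⁻¹
[CO₃²⁻] = (6.52×10⁻⁴)(396)/420 = 6.15×10⁻⁴ mol L⁻¹
Q = [Ba²⁺][CO₃²⁻] = 1.08×10⁻⁶
Because Q > Ksp (1.08×10⁻⁶ vs 1.12×10⁻⁹), a precipitate of BaCO₃ forms.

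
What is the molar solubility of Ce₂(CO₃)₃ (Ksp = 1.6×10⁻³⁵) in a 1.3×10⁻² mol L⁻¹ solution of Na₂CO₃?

Ce₂(CO₃)₃(s) ⇌ 2 Ce³⁺(aq) + 3 CO₃²⁻(aq)
CO₃²⁻ is already present at 1.3×10⁻² mol L⁻¹. If s mol/L of Ce₂(CO₃)₃ dissolves, [Ce³⁺] = 2s while [CO₃²⁻] ≈ 1.3×10⁻² mol L⁻¹.
Ksp = [Ce³⁺]^2[CO₃²⁻]^3 = (2s)^2(1.3×10⁻²)^3
(2s)^2 = 1.6×10⁻³⁵ / (1.3×10⁻²)^3 = 7.3×10⁻³⁰
s = 1.3×10⁻¹⁵ mol L⁻¹

1.3×10⁻¹⁵ M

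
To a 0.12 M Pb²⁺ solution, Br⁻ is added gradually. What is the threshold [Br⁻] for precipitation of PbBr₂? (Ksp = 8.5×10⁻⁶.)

The threshold for precipitation is Q = Ksp.
PbBr₂(s) ⇌ Pb²⁺(aq) + 2 Br⁻(aq)
Ksp = [Pb²⁺][Br⁻]^2 = [Br⁻]^2(0.12)
[Br⁻]^2 = 8.5×10⁻⁶ / (0.12) = 7.1×10⁻⁵
[Br⁻] = 8.4×10⁻³ M

8.4×10⁻³ M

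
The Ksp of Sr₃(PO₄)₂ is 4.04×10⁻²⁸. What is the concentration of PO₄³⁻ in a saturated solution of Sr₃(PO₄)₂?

2.60×10⁻⁶ M

Sr₃(PO₄)₂(s) ⇌ 3 Sr²⁺(aq) + 2 PO₄³⁻(aq)
Call the molar solubility s, so that [Sr²⁺] = 3s and [PO₄³⁻] = 2s.
Ksp = [Sr²⁺]^3[PO₄³⁻]^2 = (3s)^3 · (2s)^2 = 108s^5 = 4.04×10⁻²⁸
s = 1.30×10⁻⁶ mol/L
[PO₄³⁻] = 2s = 2.60×10⁻⁶ mol/L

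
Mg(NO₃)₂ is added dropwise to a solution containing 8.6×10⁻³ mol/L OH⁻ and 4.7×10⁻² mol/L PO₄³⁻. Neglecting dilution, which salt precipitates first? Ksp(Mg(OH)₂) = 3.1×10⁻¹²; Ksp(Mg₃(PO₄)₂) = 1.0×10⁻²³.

Mg(OH)₂

Precipitation of each salt begins when its ion product equals Ksp.
For Mg(OH)₂: [Mg²⁺] = (Ksp/[OH⁻]^2) = 4.2×10⁻⁸ mol/L
For Mg₃(PO₄)₂: [Mg²⁺] = (Ksp/[PO₄³⁻]^2)^(1/3) = 1.7×10⁻⁷ mol/L
Since Mg(OH)₂ needs less Mg²⁺ to reach saturation, it precipitates first.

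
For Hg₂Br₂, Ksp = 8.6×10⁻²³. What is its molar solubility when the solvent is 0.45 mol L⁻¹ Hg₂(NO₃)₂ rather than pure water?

6.9×10⁻¹² M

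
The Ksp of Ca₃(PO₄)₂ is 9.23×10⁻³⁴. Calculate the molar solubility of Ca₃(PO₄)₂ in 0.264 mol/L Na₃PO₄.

Ca₃(PO₄)₂(s) ⇌ 3 Ca²⁺(aq) + 2 PO₄³⁻(aq)
The solution already contains PO₄³⁻ at 0.264 mol/L. Let s be the molar solubility of Ca₃(PO₄)₂.
[PO₄³⁻] ≈ 0.264 mol/L (common ion dominates); [Ca²⁺] = 3s.
Ksp = [Ca²⁺]^3[PO₄³⁻]^2 = (3s)^3(0.264)^2
(3s)^3 = 9.23×10⁻³⁴ / (0.264)^2 = 1.32×10⁻³²
s = 7.89×10⁻¹² mol/L

7.89×10⁻¹² M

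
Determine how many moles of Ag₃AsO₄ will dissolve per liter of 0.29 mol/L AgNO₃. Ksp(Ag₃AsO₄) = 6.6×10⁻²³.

2.7×10⁻²¹ M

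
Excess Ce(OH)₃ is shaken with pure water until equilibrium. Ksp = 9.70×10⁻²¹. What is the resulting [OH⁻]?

Ce(OH)₃(s) ⇌ Ce³⁺(aq) + 3 OH⁻(aq)
Let s be the molar solubility. Then [Ce³⁺] = s and [OH⁻] = 3s.
Ksp = [Ce³⁺][OH⁻]^3 = s · (3s)^3 = 27s^4 = 9.70×10⁻²¹
s = 4.35×10⁻⁶ M
[OH⁻] = 3s = 1.31×10⁻⁵ M

1.31×10⁻⁵ M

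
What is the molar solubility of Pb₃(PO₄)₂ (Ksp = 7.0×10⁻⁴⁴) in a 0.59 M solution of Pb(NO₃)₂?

Pb₃(PO₄)₂(s) ⇌ 3 Pb²⁺(aq) + 2 PO₄³⁻(aq)
With Pb²⁺ already at 0.59 M and s small, take [Pb²⁺] ≈ 0.59 M and [PO₄³⁻] = 2s.
Ksp = [Pb²⁺]^3[PO₄³⁻]^2 = (0.59)^3(2s)^2
(2s)^2 = 7.0×10⁻⁴⁴ / (0.59)^3 = 3.4×10⁻⁴³
s = 2.9×10⁻²² M

2.9×10⁻²² M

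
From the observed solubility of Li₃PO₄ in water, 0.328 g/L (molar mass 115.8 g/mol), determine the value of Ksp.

Ksp = 1.74×10⁻⁹

Molar solubility s = (0.328 g/L) / (115.8 g/mol) = 2.8325×10⁻³ mol/L
Li₃PO₄(s) ⇌ 3 Li⁺(aq) + PO₄³⁻(aq)
If s mol/L of Li₃PO₄ dissolves, [Li⁺] = 3s and [PO₄³⁻] = s.
Ksp = [Li⁺]^3[PO₄³⁻] = (3s)^3 · s = 27s^4
Ksp = 27 × (2.8325×10⁻³)^4 = 1.74×10⁻⁹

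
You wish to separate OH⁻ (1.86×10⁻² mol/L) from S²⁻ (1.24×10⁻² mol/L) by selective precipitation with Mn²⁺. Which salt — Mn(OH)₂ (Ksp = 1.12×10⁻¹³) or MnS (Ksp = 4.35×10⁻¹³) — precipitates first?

MnS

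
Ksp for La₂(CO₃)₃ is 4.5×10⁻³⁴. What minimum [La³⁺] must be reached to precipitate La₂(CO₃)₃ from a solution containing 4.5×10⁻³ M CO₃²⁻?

The threshold for precipitation is Q = Ksp.
La₂(CO₃)₃(s) ⇌ 2 La³⁺(aq) + 3 CO₃²⁻(aq)
Ksp = [La³⁺]^2[CO₃²⁻]^3 = [La³⁺]^2(4.5×10⁻³)^3
[La³⁺]^2 = 4.5×10⁻³⁴ / (4.5×10⁻³)^3 = 4.9×10⁻²⁷
[La³⁺] = 7.0×10⁻¹⁴ M

7.0×10⁻¹⁴ M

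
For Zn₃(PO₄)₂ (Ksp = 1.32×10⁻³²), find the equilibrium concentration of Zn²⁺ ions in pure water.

Zn₃(PO₄)₂(s) ⇌ 3 Zn²⁺(aq) + 2 PO₄³⁻(aq)
If s mol/L of Zn₃(PO₄)₂ dissolves, [Zn²⁺] = 3s and [PO₄³⁻] = 2s.
Ksp = [Zn²⁺]^3[PO₄³⁻]^2 = (3s)^3 · (2s)^2 = 108s^5 = 1.32×10⁻³²
s = 1.65×10⁻⁷ mol L⁻¹
[Zn²⁺] = 3s = 4.95×10⁻⁷ mol L⁻¹

4.95×10⁻⁷ M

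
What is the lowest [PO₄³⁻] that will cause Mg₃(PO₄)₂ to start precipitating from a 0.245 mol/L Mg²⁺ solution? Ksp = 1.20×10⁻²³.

Precipitation begins when Q = Ksp.
Mg₃(PO₄)₂(s) ⇌ 3 Mg²⁺(aq) + 2 PO₄³⁻(aq)
Ksp = [Mg²⁺]^3[PO₄³⁻]^2 = [PO₄³⁻]^2(0.245)^3
[PO₄³⁻]^2 = 1.20×10⁻²³ / (0.245)^3 = 8.16×10⁻²²
[PO₄³⁻] = 2.86×10⁻¹¹ mol/L

2.86×10⁻¹¹ M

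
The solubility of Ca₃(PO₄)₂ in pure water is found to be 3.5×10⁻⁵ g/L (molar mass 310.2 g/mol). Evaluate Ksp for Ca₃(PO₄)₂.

Convert to molarity: s = 3.5×10⁻⁵ / 310.2 = 1.128×10⁻⁷ mol/L
Ca₃(PO₄)₂(s) ⇌ 3 Ca²⁺(aq) + 2 PO₄³⁻(aq)
For each mole of Ca₃(PO₄)₂ that dissolves per liter, [Ca²⁺] = 3s and [PO₄³⁻] = 2s; let s denote this solubility.
Ksp = [Ca²⁺]^3[PO₄³⁻]^2 = (3s)^3 · (2s)^2 = 108s^5
Ksp = 108 × (1.128×10⁻⁷)^5 = 2.0×10⁻³³

Ksp = 2.0×10⁻³³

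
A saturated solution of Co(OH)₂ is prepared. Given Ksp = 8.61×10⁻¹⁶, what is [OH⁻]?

1.20×10⁻⁵ M

Co(OH)₂(s) ⇌ Co²⁺(aq) + 2 OH⁻(aq)
For each mole of Co(OH)₂ that dissolves per liter, [Co²⁺] = s and [OH⁻] = 2s; let s denote this solubility.
Ksp = [Co²⁺][OH⁻]^2 = s · (2s)^2 = 4s^3 = 8.61×10⁻¹⁶
s = 5.99×10⁻⁶ mol L⁻¹
[OH⁻] = 2s = 1.20×10⁻⁵ mol L⁻¹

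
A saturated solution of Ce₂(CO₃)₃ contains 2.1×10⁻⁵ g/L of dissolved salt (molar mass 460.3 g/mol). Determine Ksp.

Ksp = 2.1×10⁻³⁵

s = (2.1×10⁻⁵ g L⁻¹)/(460.3 g mol⁻¹) = 4.562×10⁻⁸ M
Ce₂(CO₃)₃(s) ⇌ 2 Ce³⁺(aq) + 3 CO₃²⁻(aq)
Call the molar solubility s, so that [Ce³⁺] = 2s and [CO₃²⁻] = 3s.
Ksp = [Ce³⁺]^2[CO₃²⁻]^3 = (2s)^2 · (3s)^3 = 108s^5
Ksp = 108 × (4.562×10⁻⁸)^5 = 2.1×10⁻³⁵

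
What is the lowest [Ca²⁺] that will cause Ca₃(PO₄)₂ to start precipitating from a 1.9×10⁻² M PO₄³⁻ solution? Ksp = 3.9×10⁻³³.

A salt starts to precipitate once the ion product Q reaches its Ksp.
Ca₃(PO₄)₂(s) ⇌ 3 Ca²⁺(aq) + 2 PO₄³⁻(aq)
Ksp = [Ca²⁺]^3[PO₄³⁻]^2 = [Ca²⁺]^3(1.9×10⁻²)^2
[Ca²⁺]^3 = 3.9×10⁻³³ / (1.9×10⁻²)^2 = 1.1×10⁻²⁹
[Ca²⁺] = 2.2×10⁻¹⁰ M

2.2×10⁻¹⁰ M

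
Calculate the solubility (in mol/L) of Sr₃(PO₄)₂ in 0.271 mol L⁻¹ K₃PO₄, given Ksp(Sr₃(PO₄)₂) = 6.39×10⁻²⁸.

6.86×10⁻¹⁰ M

Sr₃(PO₄)₂(s) ⇌ 3 Sr²⁺(aq) + 2 PO₄³⁻(aq)
The solution already contains PO₄³⁻ at 0.271 mol L⁻¹. Let s be the molar solubility of Sr₃(PO₄)₂.
[PO₄³⁻] ≈ 0.271 mol L⁻¹ (common ion dominates); [Sr²⁺] = 3s.
Ksp = [Sr²⁺]^3[PO₄³⁻]^2 = (3s)^3(0.271)^2
(3s)^3 = 6.39×10⁻²⁸ / (0.271)^2 = 8.70×10⁻²⁷
s = 6.86×10⁻¹⁰ mol L⁻¹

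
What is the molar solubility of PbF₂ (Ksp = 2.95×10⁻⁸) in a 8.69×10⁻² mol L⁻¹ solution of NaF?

PbF₂(s) ⇌ Pb²⁺(aq) + 2 F⁻(aq)
The solution already contains F⁻ at 8.69×10⁻² mol L⁻¹. Let s be the molar solubility of PbF₂.
[F⁻] ≈ 8.69×10⁻² mol L⁻¹ (common ion dominates); [Pb²⁺] = s.
Ksp = [Pb²⁺][F⁻]^2 = s(8.69×10⁻²)^2
s = 2.95×10⁻⁸ / (8.69×10⁻²)^2 = 3.91×10⁻⁶
s = 3.91×10⁻⁶ mol L⁻¹

3.91×10⁻⁶ M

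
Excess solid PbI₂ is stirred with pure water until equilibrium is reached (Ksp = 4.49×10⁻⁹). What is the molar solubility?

1.04×10⁻³ M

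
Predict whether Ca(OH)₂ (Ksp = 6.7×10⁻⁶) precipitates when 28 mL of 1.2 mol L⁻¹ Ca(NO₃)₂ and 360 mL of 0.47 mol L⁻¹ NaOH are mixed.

After mixing, V = 28 mL + 360 mL = 388 mL.
[Ca²⁺] = (1.2)(28)/388 = 8.7×10⁻² mol L⁻¹
[OH⁻] = (0.47)(360)/388 = 0.44 mol L⁻¹
Q = [Ca²⁺][OH⁻]^2 = 1.6×10⁻²
Q = 1.6×10⁻² > Ksp = 6.7×10⁻⁶, so the solution is supersaturated and Ca(OH)₂ precipitates.

Yes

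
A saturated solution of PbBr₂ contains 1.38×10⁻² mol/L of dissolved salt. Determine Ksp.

Ksp = 1.05×10⁻⁵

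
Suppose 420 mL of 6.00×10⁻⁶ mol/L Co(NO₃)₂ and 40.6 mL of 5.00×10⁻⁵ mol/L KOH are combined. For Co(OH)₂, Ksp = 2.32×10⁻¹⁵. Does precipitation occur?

Total volume after mixing = 420 + 40.6 = 460.6 mL.
[Co²⁺] = (6.00×10⁻⁶)(420)/460.6 = 5.47×10⁻⁶ mol/L
[OH⁻] = (5.00×10⁻⁵)(40.6)/460.6 = 4.41×10⁻⁶ mol/L
Q = [Co²⁺][OH⁻]^2 = 1.06×10⁻¹⁶
Since Q (1.06×10⁻¹⁶) is less than Ksp (2.32×10⁻¹⁵), no Co(OH)₂ precipitates.

No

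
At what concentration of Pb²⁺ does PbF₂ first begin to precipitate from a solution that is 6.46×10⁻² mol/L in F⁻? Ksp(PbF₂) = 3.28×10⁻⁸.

7.86×10⁻⁶ M

A salt starts to precipitate once the ion product Q reaches its Ksp.
PbF₂(s) ⇌ Pb²⁺(aq) + 2 F⁻(aq)
Ksp = [Pb²⁺][F⁻]^2 = [Pb²⁺](6.46×10⁻²)^2
[Pb²⁺] = 3.28×10⁻⁸ / (6.46×10⁻²)^2 = 7.86×10⁻⁶
[Pb²⁺] = 7.86×10⁻⁶ mol/L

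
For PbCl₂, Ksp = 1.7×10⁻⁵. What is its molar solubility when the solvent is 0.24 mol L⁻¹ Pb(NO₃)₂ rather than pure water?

PbCl₂(s) ⇌ Pb²⁺(aq) + 2 Cl⁻(aq)
The solution already contains Pb²⁺ at 0.24 mol L⁻¹. Let s be the molar solubility of PbCl₂.
[Pb²⁺] ≈ 0.24 mol L⁻¹ (common ion dominates); [Cl⁻] = 2s.
Ksp = [Pb²⁺][Cl⁻]^2 = (0.24)(2s)^2
(2s)^2 = 1.7×10⁻⁵ / (0.24) = 7.1×10⁻⁵
s = 4.2×10⁻³ mol L⁻¹

4.2×10⁻³ M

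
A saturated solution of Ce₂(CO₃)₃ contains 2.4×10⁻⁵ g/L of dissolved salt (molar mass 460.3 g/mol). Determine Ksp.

s = (2.4×10⁻⁵ g L⁻¹)/(460.3 g mol⁻¹) = 5.214×10⁻⁸ M
Ce₂(CO₃)₃(s) ⇌ 2 Ce³⁺(aq) + 3 CO₃²⁻(aq)
Call the molar solubility s, so that [Ce³⁺] = 2s and [CO₃²⁻] = 3s.
Ksp = [Ce³⁺]^2[CO₃²⁻]^3 = (2s)^2 · (3s)^3 = 108s^5
Ksp = 108 × (5.214×10⁻⁸)^5 = 4.2×10⁻³⁵

Ksp = 4.2×10⁻³⁵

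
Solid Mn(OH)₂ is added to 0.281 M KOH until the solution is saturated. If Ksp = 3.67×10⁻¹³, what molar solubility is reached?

4.65×10⁻¹² M

Mn(OH)₂(s) ⇌ Mn²⁺(aq) + 2 OH⁻(aq)
With OH⁻ already at 0.281 M and s small, take [OH⁻] ≈ 0.281 M and [Mn²⁺] = s.
Ksp = [Mn²⁺][OH⁻]^2 = s(0.281)^2
s = 3.67×10⁻¹³ / (0.281)^2 = 4.65×10⁻¹²
s = 4.65×10⁻¹² M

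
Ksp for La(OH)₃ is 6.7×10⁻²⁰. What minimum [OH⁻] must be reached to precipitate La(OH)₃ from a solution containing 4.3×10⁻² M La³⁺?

Precipitation begins when Q = Ksp.
La(OH)₃(s) ⇌ La³⁺(aq) + 3 OH⁻(aq)
Ksp = [La³⁺][OH⁻]^3 = [OH⁻]^3(4.3×10⁻²)
[OH⁻]^3 = 6.7×10⁻²⁰ / (4.3×10⁻²) = 1.6×10⁻¹⁸
[OH⁻] = 1.2×10⁻⁶ M

1.2×10⁻⁶ M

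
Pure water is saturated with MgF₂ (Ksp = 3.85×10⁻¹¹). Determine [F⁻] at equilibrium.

MgF₂(s) ⇌ Mg²⁺(aq) + 2 F⁻(aq)
With molar solubility s: [Mg²⁺] = s, [F⁻] = 2s.
Ksp = [Mg²⁺][F⁻]^2 = s · (2s)^2 = 4s^3 = 3.85×10⁻¹¹
s = 2.13×10⁻⁴ mol/L
[F⁻] = 2s = 4.25×10⁻⁴ mol/L

4.25×10⁻⁴ M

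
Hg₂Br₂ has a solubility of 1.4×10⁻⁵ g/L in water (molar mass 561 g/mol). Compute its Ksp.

Ksp = 6.2×10⁻²³

s = (1.4×10⁻⁵ g L⁻¹)/(561 g mol⁻¹) = 2.496×10⁻⁸ M
Hg₂Br₂(s) ⇌ Hg₂²⁺(aq) + 2 Br⁻(aq)
Call the molar solubility s, so that [Hg₂²⁺] = s and [Br⁻] = 2s.
Ksp = [Hg₂²⁺][Br⁻]^2 = s · (2s)^2 = 4s^3
Ksp = 4 × (2.496×10⁻⁸)^3 = 6.2×10⁻²³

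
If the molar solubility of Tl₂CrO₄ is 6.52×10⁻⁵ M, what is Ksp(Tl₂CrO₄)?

Tl₂CrO₄(s) ⇌ 2 Tl⁺(aq) + CrO₄²⁻(aq)
Let s be the molar solubility. Then [Tl⁺] = 2s and [CrO₄²⁻] = s.
Ksp = [Tl⁺]^2[CrO₄²⁻] = (2s)^2 · s = 4s^3
Ksp = 4 × (6.52×10⁻⁵)^3 = 1.11×10⁻¹²

Ksp = 1.11×10⁻¹²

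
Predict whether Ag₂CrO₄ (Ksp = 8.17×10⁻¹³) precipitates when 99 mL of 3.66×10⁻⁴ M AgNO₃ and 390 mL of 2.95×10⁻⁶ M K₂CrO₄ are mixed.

The combined volume is 489 mL.
[Ag⁺] = (3.66×10⁻⁴)(99)/489 = 7.41×10⁻⁵ M
[CrO₄²⁻] = (2.95×10⁻⁶)(390)/489 = 2.35×10⁻⁶ M
Q = [Ag⁺]^2[CrO₄²⁻] = 1.29×10⁻¹⁴
Since Q (1.29×10⁻¹⁴) is less than Ksp (8.17×10⁻¹³), no Ag₂CrO₄ precipitates.

No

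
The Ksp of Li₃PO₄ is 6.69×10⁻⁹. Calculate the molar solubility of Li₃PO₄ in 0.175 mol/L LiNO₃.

1.25×10⁻⁶ M

Li₃PO₄(s) ⇌ 3 Li⁺(aq) + PO₄³⁻(aq)
Li⁺ is already present at 0.175 mol/L. If s mol/L of Li₃PO₄ dissolves, [PO₄³⁻] = s while [Li⁺] ≈ 0.175 mol/L.
Ksp = [Li⁺]^3[PO₄³⁻] = (0.175)^3s
s = 6.69×10⁻⁹ / (0.175)^3 = 1.25×10⁻⁶
s = 1.25×10⁻⁶ mol/L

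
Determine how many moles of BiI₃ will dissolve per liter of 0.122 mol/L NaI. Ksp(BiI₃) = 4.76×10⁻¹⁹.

2.62×10⁻¹⁶ M

BiI₃(s) ⇌ Bi³⁺(aq) + 3 I⁻(aq)
With I⁻ already at 0.122 mol/L and s small, take [I⁻] ≈ 0.122 mol/L and [Bi³⁺] = s.
Ksp = [Bi³⁺][I⁻]^3 = s(0.122)^3
s = 4.76×10⁻¹⁹ / (0.122)^3 = 2.62×10⁻¹⁶
s = 2.62×10⁻¹⁶ mol/L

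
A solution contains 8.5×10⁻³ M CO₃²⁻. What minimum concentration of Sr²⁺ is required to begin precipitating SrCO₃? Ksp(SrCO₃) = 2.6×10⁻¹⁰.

3.1×10⁻⁸ M

Precipitation begins when Q = Ksp.
SrCO₃(s) ⇌ Sr²⁺(aq) + CO₃²⁻(aq)
Ksp = [Sr²⁺][CO₃²⁻] = [Sr²⁺](8.5×10⁻³)
[Sr²⁺] = 2.6×10⁻¹⁰ / (8.5×10⁻³) = 3.1×10⁻⁸
[Sr²⁺] = 3.1×10⁻⁸ M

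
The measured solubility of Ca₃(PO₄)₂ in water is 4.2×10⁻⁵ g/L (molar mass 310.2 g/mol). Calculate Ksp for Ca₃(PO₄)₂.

Ksp = 4.9×10⁻³³

Molar solubility s = (4.2×10⁻⁵ g/L) / (310.2 g/mol) = 1.354×10⁻⁷ mol/L
Ca₃(PO₄)₂(s) ⇌ 3 Ca²⁺(aq) + 2 PO₄³⁻(aq)
For each mole of Ca₃(PO₄)₂ that dissolves per liter, [Ca²⁺] = 3s and [PO₄³⁻] = 2s; let s denote this solubility.
Ksp = [Ca²⁺]^3[PO₄³⁻]^2 = (3s)^3 · (2s)^2 = 108s^5
Ksp = 108 × (1.354×10⁻⁷)^5 = 4.9×10⁻³³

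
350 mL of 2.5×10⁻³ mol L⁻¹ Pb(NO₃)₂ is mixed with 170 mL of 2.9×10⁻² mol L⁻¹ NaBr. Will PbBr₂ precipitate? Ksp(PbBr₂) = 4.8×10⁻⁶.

No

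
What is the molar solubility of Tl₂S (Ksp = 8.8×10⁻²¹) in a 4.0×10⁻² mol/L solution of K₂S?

Tl₂S(s) ⇌ 2 Tl⁺(aq) + S²⁻(aq)
With S²⁻ already at 4.0×10⁻² mol/L and s small, take [S²⁻] ≈ 4.0×10⁻² mol/L and [Tl⁺] = 2s.
Ksp = [Tl⁺]^2[S²⁻] = (2s)^2(4.0×10⁻²)
(2s)^2 = 8.8×10⁻²¹ / (4.0×10⁻²) = 2.2×10⁻¹⁹
s = 2.3×10⁻¹⁰ mol/L

2.3×10⁻¹⁰ M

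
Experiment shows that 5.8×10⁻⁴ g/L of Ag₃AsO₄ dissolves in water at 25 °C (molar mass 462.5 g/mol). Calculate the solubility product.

Convert to molarity: s = 5.8×10⁻⁴ / 462.5 = 1.254×10⁻⁶ mol/L
Ag₃AsO₄(s) ⇌ 3 Ag⁺(aq) + AsO₄³⁻(aq)
For each mole of Ag₃AsO₄ that dissolves per liter, [Ag⁺] = 3s and [AsO₄³⁻] = s; let s denote this solubility.
Ksp = [Ag⁺]^3[AsO₄³⁻] = (3s)^3 · s = 27s^4
Ksp = 27 × (1.254×10⁻⁶)^4 = 6.7×10⁻²³

Ksp = 6.7×10⁻²³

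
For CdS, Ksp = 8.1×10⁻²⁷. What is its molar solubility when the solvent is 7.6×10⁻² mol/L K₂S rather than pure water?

CdS(s) ⇌ Cd²⁺(aq) + S²⁻(aq)
Let s be the solubility of CdS here. The common ion gives [S²⁻] ≈ 7.6×10⁻² mol/L, and [Cd²⁺] = s.
Ksp = [Cd²⁺][S²⁻] = s(7.6×10⁻²)
s = 8.1×10⁻²⁷ / (7.6×10⁻²) = 1.1×10⁻²⁵
s = 1.1×10⁻²⁵ mol/L

1.1×10⁻²⁵ M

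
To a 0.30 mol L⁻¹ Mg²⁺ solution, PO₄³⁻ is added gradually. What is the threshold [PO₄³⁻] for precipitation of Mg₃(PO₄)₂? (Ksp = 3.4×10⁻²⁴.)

1.1×10⁻¹¹ M

A salt starts to precipitate once the ion product Q reaches its Ksp.
Mg₃(PO₄)₂(s) ⇌ 3 Mg²⁺(aq) + 2 PO₄³⁻(aq)
Ksp = [Mg²⁺]^3[PO₄³⁻]^2 = [PO₄³⁻]^2(0.30)^3
[PO₄³⁻]^2 = 3.4×10⁻²⁴ / (0.30)^3 = 1.3×10⁻²²
[PO₄³⁻] = 1.1×10⁻¹¹ mol L⁻¹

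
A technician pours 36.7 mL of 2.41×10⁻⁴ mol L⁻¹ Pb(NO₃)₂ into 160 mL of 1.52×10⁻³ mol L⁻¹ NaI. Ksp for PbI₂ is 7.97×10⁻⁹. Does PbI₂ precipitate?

No

Total volume after mixing = 36.7 + 160 = 196.7 mL.
[Pb²⁺] = (2.41×10⁻⁴)(36.7)/196.7 = 4.50×10⁻⁵ mol L⁻¹
[I⁻] = (1.52×10⁻³)(160)/196.7 = 1.24×10⁻³ mol L⁻¹
Q = [Pb²⁺][I⁻]^2 = 6.87×10⁻¹¹
Q < Ksp (6.87×10⁻¹¹ vs 7.97×10⁻⁹); the solution remains unsaturated and no precipitate forms.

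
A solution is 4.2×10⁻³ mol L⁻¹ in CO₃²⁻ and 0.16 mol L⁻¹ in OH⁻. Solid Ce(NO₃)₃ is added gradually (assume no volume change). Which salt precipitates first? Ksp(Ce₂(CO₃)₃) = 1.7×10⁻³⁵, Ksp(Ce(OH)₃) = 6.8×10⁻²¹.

Ce(OH)₃

Precipitation begins when Q = Ksp.
For Ce₂(CO₃)₃: [Ce³⁺] = (Ksp/[CO₃²⁻]^3)^(1/2) = 1.5×10⁻¹⁴ mol L⁻¹
For Ce(OH)₃: [Ce³⁺] = (Ksp/[OH⁻]^3) = 1.7×10⁻¹⁸ mol L⁻¹
Ce(OH)₃ requires the lower [Ce³⁺], so it precipitates first.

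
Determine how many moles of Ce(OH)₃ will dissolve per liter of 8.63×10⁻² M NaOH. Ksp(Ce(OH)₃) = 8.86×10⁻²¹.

1.38×10⁻¹⁷ M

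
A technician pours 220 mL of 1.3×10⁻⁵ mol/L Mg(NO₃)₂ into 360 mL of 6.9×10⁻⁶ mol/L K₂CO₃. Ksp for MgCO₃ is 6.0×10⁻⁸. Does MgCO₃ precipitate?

Total volume after mixing = 220 + 360 = 580 mL.
[Mg²⁺] = (1.3×10⁻⁵)(220)/580 = 4.9×10⁻⁶ mol/L
[CO₃²⁻] = (6.9×10⁻⁶)(360)/580 = 4.3×10⁻⁶ mol/L
Q = [Mg²⁺][CO₃²⁻] = 2.1×10⁻¹¹
Since Q (2.1×10⁻¹¹) is less than Ksp (6.0×10⁻⁸), no MgCO₃ precipitates.

No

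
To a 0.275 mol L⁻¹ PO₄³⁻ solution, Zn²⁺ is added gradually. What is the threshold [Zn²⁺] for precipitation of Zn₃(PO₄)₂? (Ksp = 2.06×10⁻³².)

Each salt precipitates once Q = Ksp for that salt.
Zn₃(PO₄)₂(s) ⇌ 3 Zn²⁺(aq) + 2 PO₄³⁻(aq)
Ksp = [Zn²⁺]^3[PO₄³⁻]^2 = [Zn²⁺]^3(0.275)^2
[Zn²⁺]^3 = 2.06×10⁻³² / (0.275)^2 = 2.72×10⁻³¹
[Zn²⁺] = 6.48×10⁻¹¹ mol L⁻¹

6.48×10⁻¹¹ M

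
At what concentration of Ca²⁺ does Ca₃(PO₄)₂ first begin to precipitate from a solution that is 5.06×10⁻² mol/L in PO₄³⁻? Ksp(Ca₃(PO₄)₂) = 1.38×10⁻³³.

8.14×10⁻¹¹ M

Precipitation of each salt begins when its ion product equals Ksp.
Ca₃(PO₄)₂(s) ⇌ 3 Ca²⁺(aq) + 2 PO₄³⁻(aq)
Ksp = [Ca²⁺]^3[PO₄³⁻]^2 = [Ca²⁺]^3(5.06×10⁻²)^2
[Ca²⁺]^3 = 1.38×10⁻³³ / (5.06×10⁻²)^2 = 5.39×10⁻³¹
[Ca²⁺] = 8.14×10⁻¹¹ mol/L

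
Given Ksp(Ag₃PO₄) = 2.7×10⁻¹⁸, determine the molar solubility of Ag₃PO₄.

1.8×10⁻⁵ M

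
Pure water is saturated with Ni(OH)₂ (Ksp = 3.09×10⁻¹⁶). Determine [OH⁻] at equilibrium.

Ni(OH)₂(s) ⇌ Ni²⁺(aq) + 2 OH⁻(aq)
For each mole of Ni(OH)₂ that dissolves per liter, [Ni²⁺] = s and [OH⁻] = 2s; let s denote this solubility.
Ksp = [Ni²⁺][OH⁻]^2 = s · (2s)^2 = 4s^3 = 3.09×10⁻¹⁶
s = 4.26×10⁻⁶ mol L⁻¹
[OH⁻] = 2s = 8.52×10⁻⁶ mol L⁻¹

8.52×10⁻⁶ M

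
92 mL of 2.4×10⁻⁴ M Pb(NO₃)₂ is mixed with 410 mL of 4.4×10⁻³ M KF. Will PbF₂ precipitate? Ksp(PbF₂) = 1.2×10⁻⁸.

The combined volume is 502 mL.
[Pb²⁺] = (2.4×10⁻⁴)(92)/502 = 4.4×10⁻⁵ M
[F⁻] = (4.4×10⁻³)(410)/502 = 3.6×10⁻³ M
Q = [Pb²⁺][F⁻]^2 = 5.7×10⁻¹⁰
Q < Ksp (5.7×10⁻¹⁰ vs 1.2×10⁻⁸); the solution remains unsaturated and no precipitate forms.

No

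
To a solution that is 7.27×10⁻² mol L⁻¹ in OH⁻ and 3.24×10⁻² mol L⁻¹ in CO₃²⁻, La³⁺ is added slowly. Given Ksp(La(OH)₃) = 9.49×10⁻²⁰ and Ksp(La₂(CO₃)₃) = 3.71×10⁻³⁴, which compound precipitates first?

The threshold for precipitation is Q = Ksp.
For La(OH)₃: [La³⁺] = (Ksp/[OH⁻]^3) = 2.47×10⁻¹⁶ mol L⁻¹
For La₂(CO₃)₃: [La³⁺] = (Ksp/[CO₃²⁻]^3)^(1/2) = 3.30×10⁻¹⁵ mol L⁻¹
La(OH)₃ requires the lower [La³⁺], so it precipitates first.

La(OH)₃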